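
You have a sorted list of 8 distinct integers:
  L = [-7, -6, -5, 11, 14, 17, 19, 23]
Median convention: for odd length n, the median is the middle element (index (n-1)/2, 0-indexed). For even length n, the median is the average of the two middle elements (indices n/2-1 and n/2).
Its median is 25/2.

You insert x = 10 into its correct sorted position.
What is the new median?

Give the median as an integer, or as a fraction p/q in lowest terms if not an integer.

Old list (sorted, length 8): [-7, -6, -5, 11, 14, 17, 19, 23]
Old median = 25/2
Insert x = 10
Old length even (8). Middle pair: indices 3,4 = 11,14.
New length odd (9). New median = single middle element.
x = 10: 3 elements are < x, 5 elements are > x.
New sorted list: [-7, -6, -5, 10, 11, 14, 17, 19, 23]
New median = 11

Answer: 11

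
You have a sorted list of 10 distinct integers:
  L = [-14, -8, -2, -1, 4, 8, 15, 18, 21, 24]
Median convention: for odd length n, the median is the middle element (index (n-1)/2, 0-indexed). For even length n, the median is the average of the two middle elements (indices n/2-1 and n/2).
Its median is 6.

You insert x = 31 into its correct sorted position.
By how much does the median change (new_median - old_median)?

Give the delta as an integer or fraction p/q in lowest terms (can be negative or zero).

Old median = 6
After inserting x = 31: new sorted = [-14, -8, -2, -1, 4, 8, 15, 18, 21, 24, 31]
New median = 8
Delta = 8 - 6 = 2

Answer: 2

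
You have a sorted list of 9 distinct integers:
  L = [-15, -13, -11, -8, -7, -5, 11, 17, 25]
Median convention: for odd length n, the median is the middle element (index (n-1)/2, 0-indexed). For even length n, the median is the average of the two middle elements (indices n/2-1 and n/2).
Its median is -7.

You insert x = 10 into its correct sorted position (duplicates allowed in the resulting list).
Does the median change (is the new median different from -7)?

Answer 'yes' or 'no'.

Answer: yes

Derivation:
Old median = -7
Insert x = 10
New median = -6
Changed? yes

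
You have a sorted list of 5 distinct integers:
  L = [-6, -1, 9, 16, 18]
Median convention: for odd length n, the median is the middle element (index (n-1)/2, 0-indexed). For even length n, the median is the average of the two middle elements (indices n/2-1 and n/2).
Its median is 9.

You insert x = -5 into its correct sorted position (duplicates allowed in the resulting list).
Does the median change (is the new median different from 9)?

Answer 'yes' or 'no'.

Answer: yes

Derivation:
Old median = 9
Insert x = -5
New median = 4
Changed? yes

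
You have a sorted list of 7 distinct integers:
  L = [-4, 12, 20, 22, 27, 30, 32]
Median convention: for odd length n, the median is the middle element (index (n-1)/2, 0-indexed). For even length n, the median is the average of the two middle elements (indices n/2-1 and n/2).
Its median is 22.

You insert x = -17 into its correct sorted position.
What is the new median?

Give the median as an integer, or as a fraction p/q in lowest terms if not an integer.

Old list (sorted, length 7): [-4, 12, 20, 22, 27, 30, 32]
Old median = 22
Insert x = -17
Old length odd (7). Middle was index 3 = 22.
New length even (8). New median = avg of two middle elements.
x = -17: 0 elements are < x, 7 elements are > x.
New sorted list: [-17, -4, 12, 20, 22, 27, 30, 32]
New median = 21

Answer: 21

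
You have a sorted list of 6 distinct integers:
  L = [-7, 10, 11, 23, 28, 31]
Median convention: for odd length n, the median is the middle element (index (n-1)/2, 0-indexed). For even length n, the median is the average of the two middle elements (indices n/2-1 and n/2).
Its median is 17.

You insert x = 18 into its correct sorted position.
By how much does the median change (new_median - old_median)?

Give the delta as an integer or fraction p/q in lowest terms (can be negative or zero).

Old median = 17
After inserting x = 18: new sorted = [-7, 10, 11, 18, 23, 28, 31]
New median = 18
Delta = 18 - 17 = 1

Answer: 1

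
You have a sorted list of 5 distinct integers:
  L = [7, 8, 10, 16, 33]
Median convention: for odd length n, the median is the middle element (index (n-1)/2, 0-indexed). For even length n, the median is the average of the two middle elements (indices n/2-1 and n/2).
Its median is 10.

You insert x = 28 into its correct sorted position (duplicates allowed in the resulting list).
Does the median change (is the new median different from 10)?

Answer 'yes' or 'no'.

Old median = 10
Insert x = 28
New median = 13
Changed? yes

Answer: yes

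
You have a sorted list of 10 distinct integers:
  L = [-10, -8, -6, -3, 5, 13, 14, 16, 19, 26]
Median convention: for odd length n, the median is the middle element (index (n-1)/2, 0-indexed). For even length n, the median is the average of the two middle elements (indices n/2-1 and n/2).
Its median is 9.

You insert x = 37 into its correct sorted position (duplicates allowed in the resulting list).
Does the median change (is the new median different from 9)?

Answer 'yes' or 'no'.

Old median = 9
Insert x = 37
New median = 13
Changed? yes

Answer: yes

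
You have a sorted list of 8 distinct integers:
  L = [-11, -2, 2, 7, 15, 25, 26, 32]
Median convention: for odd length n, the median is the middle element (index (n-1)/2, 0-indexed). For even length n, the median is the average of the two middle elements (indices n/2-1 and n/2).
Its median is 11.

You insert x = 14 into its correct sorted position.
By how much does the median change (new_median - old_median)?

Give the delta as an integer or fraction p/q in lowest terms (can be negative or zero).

Answer: 3

Derivation:
Old median = 11
After inserting x = 14: new sorted = [-11, -2, 2, 7, 14, 15, 25, 26, 32]
New median = 14
Delta = 14 - 11 = 3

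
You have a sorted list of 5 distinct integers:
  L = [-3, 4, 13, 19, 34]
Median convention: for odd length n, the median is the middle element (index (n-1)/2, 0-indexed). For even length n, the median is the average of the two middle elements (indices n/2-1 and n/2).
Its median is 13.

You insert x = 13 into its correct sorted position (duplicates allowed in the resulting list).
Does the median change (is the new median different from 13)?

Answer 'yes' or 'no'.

Old median = 13
Insert x = 13
New median = 13
Changed? no

Answer: no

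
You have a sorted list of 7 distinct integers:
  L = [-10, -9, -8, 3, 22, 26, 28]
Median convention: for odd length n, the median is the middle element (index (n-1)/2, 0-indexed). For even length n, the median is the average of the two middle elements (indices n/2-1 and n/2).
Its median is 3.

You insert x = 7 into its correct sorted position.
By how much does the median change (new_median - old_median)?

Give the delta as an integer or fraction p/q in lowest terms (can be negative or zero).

Answer: 2

Derivation:
Old median = 3
After inserting x = 7: new sorted = [-10, -9, -8, 3, 7, 22, 26, 28]
New median = 5
Delta = 5 - 3 = 2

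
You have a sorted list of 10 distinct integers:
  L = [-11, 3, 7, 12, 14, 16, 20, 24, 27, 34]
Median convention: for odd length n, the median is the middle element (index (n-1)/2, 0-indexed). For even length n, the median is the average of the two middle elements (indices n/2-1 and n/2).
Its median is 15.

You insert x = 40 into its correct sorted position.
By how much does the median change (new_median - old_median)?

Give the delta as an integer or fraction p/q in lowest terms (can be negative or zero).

Answer: 1

Derivation:
Old median = 15
After inserting x = 40: new sorted = [-11, 3, 7, 12, 14, 16, 20, 24, 27, 34, 40]
New median = 16
Delta = 16 - 15 = 1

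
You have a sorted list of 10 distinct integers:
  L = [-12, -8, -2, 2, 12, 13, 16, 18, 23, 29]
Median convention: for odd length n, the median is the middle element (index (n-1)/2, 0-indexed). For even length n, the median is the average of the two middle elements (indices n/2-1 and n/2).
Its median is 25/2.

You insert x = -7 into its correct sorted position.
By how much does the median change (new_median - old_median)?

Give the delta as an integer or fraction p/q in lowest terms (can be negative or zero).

Answer: -1/2

Derivation:
Old median = 25/2
After inserting x = -7: new sorted = [-12, -8, -7, -2, 2, 12, 13, 16, 18, 23, 29]
New median = 12
Delta = 12 - 25/2 = -1/2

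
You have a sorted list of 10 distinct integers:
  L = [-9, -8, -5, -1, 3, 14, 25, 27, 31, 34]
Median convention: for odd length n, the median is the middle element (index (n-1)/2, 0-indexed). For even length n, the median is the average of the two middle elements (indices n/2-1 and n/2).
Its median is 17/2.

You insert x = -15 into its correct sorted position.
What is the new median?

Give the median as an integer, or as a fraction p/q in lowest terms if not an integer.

Answer: 3

Derivation:
Old list (sorted, length 10): [-9, -8, -5, -1, 3, 14, 25, 27, 31, 34]
Old median = 17/2
Insert x = -15
Old length even (10). Middle pair: indices 4,5 = 3,14.
New length odd (11). New median = single middle element.
x = -15: 0 elements are < x, 10 elements are > x.
New sorted list: [-15, -9, -8, -5, -1, 3, 14, 25, 27, 31, 34]
New median = 3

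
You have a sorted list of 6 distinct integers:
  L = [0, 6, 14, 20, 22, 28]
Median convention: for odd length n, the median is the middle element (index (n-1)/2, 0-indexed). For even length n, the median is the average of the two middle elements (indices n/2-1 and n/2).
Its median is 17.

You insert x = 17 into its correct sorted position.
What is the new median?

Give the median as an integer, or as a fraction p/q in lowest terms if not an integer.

Answer: 17

Derivation:
Old list (sorted, length 6): [0, 6, 14, 20, 22, 28]
Old median = 17
Insert x = 17
Old length even (6). Middle pair: indices 2,3 = 14,20.
New length odd (7). New median = single middle element.
x = 17: 3 elements are < x, 3 elements are > x.
New sorted list: [0, 6, 14, 17, 20, 22, 28]
New median = 17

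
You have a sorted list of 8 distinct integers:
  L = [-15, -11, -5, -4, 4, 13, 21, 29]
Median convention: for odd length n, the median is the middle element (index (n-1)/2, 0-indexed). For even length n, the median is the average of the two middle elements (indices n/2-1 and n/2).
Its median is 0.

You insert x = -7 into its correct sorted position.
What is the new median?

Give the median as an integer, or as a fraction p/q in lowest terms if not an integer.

Old list (sorted, length 8): [-15, -11, -5, -4, 4, 13, 21, 29]
Old median = 0
Insert x = -7
Old length even (8). Middle pair: indices 3,4 = -4,4.
New length odd (9). New median = single middle element.
x = -7: 2 elements are < x, 6 elements are > x.
New sorted list: [-15, -11, -7, -5, -4, 4, 13, 21, 29]
New median = -4

Answer: -4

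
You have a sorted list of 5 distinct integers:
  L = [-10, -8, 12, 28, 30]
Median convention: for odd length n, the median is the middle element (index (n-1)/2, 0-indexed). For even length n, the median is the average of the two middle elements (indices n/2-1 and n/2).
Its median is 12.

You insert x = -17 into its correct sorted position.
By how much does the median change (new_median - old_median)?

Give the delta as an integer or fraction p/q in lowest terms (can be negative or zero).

Old median = 12
After inserting x = -17: new sorted = [-17, -10, -8, 12, 28, 30]
New median = 2
Delta = 2 - 12 = -10

Answer: -10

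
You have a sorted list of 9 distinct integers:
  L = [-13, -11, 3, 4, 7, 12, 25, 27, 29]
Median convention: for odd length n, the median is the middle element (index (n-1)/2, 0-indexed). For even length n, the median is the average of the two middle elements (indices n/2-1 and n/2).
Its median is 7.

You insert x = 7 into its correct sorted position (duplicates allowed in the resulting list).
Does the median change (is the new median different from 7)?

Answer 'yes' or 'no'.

Answer: no

Derivation:
Old median = 7
Insert x = 7
New median = 7
Changed? no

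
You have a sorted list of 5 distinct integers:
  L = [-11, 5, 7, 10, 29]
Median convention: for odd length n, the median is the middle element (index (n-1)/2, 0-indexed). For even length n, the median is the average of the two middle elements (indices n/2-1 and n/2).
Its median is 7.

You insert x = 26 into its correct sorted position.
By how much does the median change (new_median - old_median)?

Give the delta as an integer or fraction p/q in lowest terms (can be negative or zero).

Answer: 3/2

Derivation:
Old median = 7
After inserting x = 26: new sorted = [-11, 5, 7, 10, 26, 29]
New median = 17/2
Delta = 17/2 - 7 = 3/2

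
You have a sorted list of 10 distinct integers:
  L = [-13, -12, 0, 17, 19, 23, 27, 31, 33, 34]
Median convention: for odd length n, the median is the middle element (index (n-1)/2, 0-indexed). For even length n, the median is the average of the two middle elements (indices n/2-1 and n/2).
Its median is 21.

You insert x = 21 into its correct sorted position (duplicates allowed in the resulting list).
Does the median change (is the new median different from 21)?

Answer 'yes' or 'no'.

Old median = 21
Insert x = 21
New median = 21
Changed? no

Answer: no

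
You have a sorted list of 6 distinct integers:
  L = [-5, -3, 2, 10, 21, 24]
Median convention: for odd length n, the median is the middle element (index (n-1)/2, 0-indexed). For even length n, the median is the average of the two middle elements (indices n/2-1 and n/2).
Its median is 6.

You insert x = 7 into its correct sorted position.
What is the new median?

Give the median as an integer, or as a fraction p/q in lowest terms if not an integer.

Answer: 7

Derivation:
Old list (sorted, length 6): [-5, -3, 2, 10, 21, 24]
Old median = 6
Insert x = 7
Old length even (6). Middle pair: indices 2,3 = 2,10.
New length odd (7). New median = single middle element.
x = 7: 3 elements are < x, 3 elements are > x.
New sorted list: [-5, -3, 2, 7, 10, 21, 24]
New median = 7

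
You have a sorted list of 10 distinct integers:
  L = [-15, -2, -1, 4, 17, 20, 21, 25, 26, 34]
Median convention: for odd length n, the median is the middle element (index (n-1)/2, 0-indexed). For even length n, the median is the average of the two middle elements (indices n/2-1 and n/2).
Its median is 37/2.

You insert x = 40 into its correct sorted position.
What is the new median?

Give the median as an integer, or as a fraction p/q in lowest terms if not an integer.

Old list (sorted, length 10): [-15, -2, -1, 4, 17, 20, 21, 25, 26, 34]
Old median = 37/2
Insert x = 40
Old length even (10). Middle pair: indices 4,5 = 17,20.
New length odd (11). New median = single middle element.
x = 40: 10 elements are < x, 0 elements are > x.
New sorted list: [-15, -2, -1, 4, 17, 20, 21, 25, 26, 34, 40]
New median = 20

Answer: 20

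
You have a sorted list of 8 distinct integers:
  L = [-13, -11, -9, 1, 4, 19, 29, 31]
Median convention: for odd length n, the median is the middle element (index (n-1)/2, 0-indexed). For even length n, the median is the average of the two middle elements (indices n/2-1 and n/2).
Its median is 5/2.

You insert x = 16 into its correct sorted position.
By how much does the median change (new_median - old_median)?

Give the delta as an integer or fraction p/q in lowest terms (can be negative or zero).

Answer: 3/2

Derivation:
Old median = 5/2
After inserting x = 16: new sorted = [-13, -11, -9, 1, 4, 16, 19, 29, 31]
New median = 4
Delta = 4 - 5/2 = 3/2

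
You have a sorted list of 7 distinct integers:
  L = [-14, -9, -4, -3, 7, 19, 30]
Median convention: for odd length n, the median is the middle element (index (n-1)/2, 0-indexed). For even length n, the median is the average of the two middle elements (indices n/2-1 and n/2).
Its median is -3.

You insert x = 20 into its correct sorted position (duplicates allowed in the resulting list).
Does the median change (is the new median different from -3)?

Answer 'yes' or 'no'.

Answer: yes

Derivation:
Old median = -3
Insert x = 20
New median = 2
Changed? yes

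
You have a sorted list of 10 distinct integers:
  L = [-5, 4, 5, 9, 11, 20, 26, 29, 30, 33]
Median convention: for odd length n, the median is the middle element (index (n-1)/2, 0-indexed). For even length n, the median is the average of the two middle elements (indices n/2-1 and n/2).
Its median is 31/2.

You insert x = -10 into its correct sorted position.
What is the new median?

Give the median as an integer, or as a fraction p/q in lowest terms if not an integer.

Old list (sorted, length 10): [-5, 4, 5, 9, 11, 20, 26, 29, 30, 33]
Old median = 31/2
Insert x = -10
Old length even (10). Middle pair: indices 4,5 = 11,20.
New length odd (11). New median = single middle element.
x = -10: 0 elements are < x, 10 elements are > x.
New sorted list: [-10, -5, 4, 5, 9, 11, 20, 26, 29, 30, 33]
New median = 11

Answer: 11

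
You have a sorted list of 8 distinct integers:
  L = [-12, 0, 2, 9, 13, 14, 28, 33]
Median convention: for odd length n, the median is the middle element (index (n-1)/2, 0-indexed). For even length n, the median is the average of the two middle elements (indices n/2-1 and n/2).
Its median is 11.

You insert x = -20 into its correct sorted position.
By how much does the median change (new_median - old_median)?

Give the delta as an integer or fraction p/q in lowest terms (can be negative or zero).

Answer: -2

Derivation:
Old median = 11
After inserting x = -20: new sorted = [-20, -12, 0, 2, 9, 13, 14, 28, 33]
New median = 9
Delta = 9 - 11 = -2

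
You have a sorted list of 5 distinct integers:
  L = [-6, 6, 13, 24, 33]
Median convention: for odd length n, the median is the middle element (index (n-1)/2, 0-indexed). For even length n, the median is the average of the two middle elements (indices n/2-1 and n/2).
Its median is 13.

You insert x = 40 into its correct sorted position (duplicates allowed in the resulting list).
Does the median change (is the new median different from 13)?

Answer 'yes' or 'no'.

Answer: yes

Derivation:
Old median = 13
Insert x = 40
New median = 37/2
Changed? yes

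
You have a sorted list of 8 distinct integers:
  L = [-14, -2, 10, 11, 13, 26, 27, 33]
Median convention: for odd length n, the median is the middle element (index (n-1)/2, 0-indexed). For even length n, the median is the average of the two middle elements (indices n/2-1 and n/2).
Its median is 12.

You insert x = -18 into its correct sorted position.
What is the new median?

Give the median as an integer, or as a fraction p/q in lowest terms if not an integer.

Answer: 11

Derivation:
Old list (sorted, length 8): [-14, -2, 10, 11, 13, 26, 27, 33]
Old median = 12
Insert x = -18
Old length even (8). Middle pair: indices 3,4 = 11,13.
New length odd (9). New median = single middle element.
x = -18: 0 elements are < x, 8 elements are > x.
New sorted list: [-18, -14, -2, 10, 11, 13, 26, 27, 33]
New median = 11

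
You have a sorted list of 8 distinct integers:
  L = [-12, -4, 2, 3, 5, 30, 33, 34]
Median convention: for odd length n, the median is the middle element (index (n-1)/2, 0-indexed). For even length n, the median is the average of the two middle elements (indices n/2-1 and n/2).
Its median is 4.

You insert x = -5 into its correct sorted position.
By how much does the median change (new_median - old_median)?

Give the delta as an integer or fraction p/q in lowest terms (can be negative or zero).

Old median = 4
After inserting x = -5: new sorted = [-12, -5, -4, 2, 3, 5, 30, 33, 34]
New median = 3
Delta = 3 - 4 = -1

Answer: -1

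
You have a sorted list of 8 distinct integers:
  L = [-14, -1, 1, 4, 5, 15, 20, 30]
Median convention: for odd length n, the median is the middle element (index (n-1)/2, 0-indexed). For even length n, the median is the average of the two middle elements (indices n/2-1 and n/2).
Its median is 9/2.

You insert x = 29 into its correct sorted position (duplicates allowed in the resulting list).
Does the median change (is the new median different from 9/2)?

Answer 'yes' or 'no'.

Answer: yes

Derivation:
Old median = 9/2
Insert x = 29
New median = 5
Changed? yes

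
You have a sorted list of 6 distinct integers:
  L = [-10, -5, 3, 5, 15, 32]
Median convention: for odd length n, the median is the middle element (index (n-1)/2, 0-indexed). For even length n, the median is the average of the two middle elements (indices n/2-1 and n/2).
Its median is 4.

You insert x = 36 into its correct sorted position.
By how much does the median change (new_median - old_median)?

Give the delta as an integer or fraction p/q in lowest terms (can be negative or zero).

Answer: 1

Derivation:
Old median = 4
After inserting x = 36: new sorted = [-10, -5, 3, 5, 15, 32, 36]
New median = 5
Delta = 5 - 4 = 1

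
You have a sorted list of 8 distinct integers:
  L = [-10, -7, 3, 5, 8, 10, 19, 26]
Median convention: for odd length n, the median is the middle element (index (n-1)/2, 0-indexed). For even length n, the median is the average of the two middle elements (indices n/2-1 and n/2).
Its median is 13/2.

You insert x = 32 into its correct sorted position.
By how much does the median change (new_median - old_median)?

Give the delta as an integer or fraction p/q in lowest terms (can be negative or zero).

Old median = 13/2
After inserting x = 32: new sorted = [-10, -7, 3, 5, 8, 10, 19, 26, 32]
New median = 8
Delta = 8 - 13/2 = 3/2

Answer: 3/2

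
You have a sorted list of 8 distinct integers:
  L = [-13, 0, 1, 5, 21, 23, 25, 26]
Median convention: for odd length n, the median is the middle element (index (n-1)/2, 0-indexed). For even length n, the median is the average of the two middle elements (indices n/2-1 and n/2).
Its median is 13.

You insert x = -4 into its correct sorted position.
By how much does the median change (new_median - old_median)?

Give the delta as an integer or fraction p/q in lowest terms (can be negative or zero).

Old median = 13
After inserting x = -4: new sorted = [-13, -4, 0, 1, 5, 21, 23, 25, 26]
New median = 5
Delta = 5 - 13 = -8

Answer: -8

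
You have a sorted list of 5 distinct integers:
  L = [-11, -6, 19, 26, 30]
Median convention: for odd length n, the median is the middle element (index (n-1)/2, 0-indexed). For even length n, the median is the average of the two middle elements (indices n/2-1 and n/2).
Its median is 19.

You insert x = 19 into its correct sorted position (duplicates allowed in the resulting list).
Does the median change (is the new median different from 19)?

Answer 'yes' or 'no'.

Answer: no

Derivation:
Old median = 19
Insert x = 19
New median = 19
Changed? no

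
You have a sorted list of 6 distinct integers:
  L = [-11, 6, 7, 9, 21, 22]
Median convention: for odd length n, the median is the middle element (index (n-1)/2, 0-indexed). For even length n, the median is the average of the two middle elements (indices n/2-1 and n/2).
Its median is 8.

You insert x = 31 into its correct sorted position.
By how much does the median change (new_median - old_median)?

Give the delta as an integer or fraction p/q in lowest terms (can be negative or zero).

Answer: 1

Derivation:
Old median = 8
After inserting x = 31: new sorted = [-11, 6, 7, 9, 21, 22, 31]
New median = 9
Delta = 9 - 8 = 1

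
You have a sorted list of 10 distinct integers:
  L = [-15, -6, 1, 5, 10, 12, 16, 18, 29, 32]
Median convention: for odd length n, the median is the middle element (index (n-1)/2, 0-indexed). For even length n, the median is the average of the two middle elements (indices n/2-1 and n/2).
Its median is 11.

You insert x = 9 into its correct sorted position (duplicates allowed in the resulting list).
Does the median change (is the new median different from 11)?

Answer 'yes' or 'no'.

Old median = 11
Insert x = 9
New median = 10
Changed? yes

Answer: yes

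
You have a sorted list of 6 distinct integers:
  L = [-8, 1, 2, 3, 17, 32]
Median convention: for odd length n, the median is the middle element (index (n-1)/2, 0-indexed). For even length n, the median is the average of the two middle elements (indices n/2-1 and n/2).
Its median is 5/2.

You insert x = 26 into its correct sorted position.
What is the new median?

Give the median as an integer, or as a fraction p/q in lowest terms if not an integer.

Answer: 3

Derivation:
Old list (sorted, length 6): [-8, 1, 2, 3, 17, 32]
Old median = 5/2
Insert x = 26
Old length even (6). Middle pair: indices 2,3 = 2,3.
New length odd (7). New median = single middle element.
x = 26: 5 elements are < x, 1 elements are > x.
New sorted list: [-8, 1, 2, 3, 17, 26, 32]
New median = 3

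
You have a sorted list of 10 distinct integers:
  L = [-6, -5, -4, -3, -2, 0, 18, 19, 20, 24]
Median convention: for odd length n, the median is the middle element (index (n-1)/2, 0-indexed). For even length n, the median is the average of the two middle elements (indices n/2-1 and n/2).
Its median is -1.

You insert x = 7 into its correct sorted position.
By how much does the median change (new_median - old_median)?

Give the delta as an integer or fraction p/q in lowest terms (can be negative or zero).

Answer: 1

Derivation:
Old median = -1
After inserting x = 7: new sorted = [-6, -5, -4, -3, -2, 0, 7, 18, 19, 20, 24]
New median = 0
Delta = 0 - -1 = 1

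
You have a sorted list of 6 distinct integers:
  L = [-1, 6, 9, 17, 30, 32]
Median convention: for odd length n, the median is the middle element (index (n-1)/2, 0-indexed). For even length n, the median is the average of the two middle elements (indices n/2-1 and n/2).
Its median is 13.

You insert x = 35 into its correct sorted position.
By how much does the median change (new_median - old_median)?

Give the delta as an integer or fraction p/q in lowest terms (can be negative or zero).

Answer: 4

Derivation:
Old median = 13
After inserting x = 35: new sorted = [-1, 6, 9, 17, 30, 32, 35]
New median = 17
Delta = 17 - 13 = 4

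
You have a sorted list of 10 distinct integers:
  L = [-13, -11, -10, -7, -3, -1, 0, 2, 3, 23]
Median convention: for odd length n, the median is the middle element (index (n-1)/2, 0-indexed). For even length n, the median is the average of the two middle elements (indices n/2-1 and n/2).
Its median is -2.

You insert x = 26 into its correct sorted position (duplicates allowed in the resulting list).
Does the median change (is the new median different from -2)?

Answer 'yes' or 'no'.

Answer: yes

Derivation:
Old median = -2
Insert x = 26
New median = -1
Changed? yes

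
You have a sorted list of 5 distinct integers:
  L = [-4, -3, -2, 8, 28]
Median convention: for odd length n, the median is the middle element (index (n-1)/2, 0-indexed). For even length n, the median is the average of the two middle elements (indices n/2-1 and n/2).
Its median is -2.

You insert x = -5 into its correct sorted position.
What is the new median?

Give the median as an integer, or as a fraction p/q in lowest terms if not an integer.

Answer: -5/2

Derivation:
Old list (sorted, length 5): [-4, -3, -2, 8, 28]
Old median = -2
Insert x = -5
Old length odd (5). Middle was index 2 = -2.
New length even (6). New median = avg of two middle elements.
x = -5: 0 elements are < x, 5 elements are > x.
New sorted list: [-5, -4, -3, -2, 8, 28]
New median = -5/2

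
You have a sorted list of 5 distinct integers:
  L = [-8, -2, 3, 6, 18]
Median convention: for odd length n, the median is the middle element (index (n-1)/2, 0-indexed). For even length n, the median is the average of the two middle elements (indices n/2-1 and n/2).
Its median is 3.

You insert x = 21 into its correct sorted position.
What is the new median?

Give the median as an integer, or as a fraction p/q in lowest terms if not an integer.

Answer: 9/2

Derivation:
Old list (sorted, length 5): [-8, -2, 3, 6, 18]
Old median = 3
Insert x = 21
Old length odd (5). Middle was index 2 = 3.
New length even (6). New median = avg of two middle elements.
x = 21: 5 elements are < x, 0 elements are > x.
New sorted list: [-8, -2, 3, 6, 18, 21]
New median = 9/2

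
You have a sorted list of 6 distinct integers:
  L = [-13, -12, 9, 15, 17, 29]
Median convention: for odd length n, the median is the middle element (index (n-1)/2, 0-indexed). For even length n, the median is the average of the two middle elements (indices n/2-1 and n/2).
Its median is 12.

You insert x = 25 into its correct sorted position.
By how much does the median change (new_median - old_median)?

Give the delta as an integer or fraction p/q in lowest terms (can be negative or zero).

Answer: 3

Derivation:
Old median = 12
After inserting x = 25: new sorted = [-13, -12, 9, 15, 17, 25, 29]
New median = 15
Delta = 15 - 12 = 3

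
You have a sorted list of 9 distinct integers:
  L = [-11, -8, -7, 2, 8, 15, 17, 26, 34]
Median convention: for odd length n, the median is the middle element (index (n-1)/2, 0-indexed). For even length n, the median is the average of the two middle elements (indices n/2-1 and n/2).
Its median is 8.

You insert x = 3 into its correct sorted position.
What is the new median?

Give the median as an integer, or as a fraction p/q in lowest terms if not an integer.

Answer: 11/2

Derivation:
Old list (sorted, length 9): [-11, -8, -7, 2, 8, 15, 17, 26, 34]
Old median = 8
Insert x = 3
Old length odd (9). Middle was index 4 = 8.
New length even (10). New median = avg of two middle elements.
x = 3: 4 elements are < x, 5 elements are > x.
New sorted list: [-11, -8, -7, 2, 3, 8, 15, 17, 26, 34]
New median = 11/2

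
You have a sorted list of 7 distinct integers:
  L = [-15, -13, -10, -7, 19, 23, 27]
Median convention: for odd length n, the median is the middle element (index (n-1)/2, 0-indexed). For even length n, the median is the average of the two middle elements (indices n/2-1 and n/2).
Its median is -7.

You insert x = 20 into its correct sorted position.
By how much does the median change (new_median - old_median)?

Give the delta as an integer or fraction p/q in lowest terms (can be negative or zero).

Old median = -7
After inserting x = 20: new sorted = [-15, -13, -10, -7, 19, 20, 23, 27]
New median = 6
Delta = 6 - -7 = 13

Answer: 13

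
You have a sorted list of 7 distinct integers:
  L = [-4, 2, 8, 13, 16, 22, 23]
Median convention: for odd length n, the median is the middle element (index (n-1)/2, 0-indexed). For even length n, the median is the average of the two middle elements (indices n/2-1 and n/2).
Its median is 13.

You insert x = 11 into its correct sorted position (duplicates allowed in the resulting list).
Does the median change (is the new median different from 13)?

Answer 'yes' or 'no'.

Answer: yes

Derivation:
Old median = 13
Insert x = 11
New median = 12
Changed? yes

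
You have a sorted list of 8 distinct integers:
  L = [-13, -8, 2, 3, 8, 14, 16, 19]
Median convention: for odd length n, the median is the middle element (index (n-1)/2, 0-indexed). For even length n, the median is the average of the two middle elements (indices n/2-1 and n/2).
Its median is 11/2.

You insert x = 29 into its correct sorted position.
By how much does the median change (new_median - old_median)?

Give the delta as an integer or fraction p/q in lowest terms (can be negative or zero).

Old median = 11/2
After inserting x = 29: new sorted = [-13, -8, 2, 3, 8, 14, 16, 19, 29]
New median = 8
Delta = 8 - 11/2 = 5/2

Answer: 5/2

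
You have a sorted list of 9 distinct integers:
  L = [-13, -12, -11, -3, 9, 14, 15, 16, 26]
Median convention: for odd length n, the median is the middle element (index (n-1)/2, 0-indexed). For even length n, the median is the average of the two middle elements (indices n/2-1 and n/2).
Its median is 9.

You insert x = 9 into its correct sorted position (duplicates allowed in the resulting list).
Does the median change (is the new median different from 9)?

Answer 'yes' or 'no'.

Old median = 9
Insert x = 9
New median = 9
Changed? no

Answer: no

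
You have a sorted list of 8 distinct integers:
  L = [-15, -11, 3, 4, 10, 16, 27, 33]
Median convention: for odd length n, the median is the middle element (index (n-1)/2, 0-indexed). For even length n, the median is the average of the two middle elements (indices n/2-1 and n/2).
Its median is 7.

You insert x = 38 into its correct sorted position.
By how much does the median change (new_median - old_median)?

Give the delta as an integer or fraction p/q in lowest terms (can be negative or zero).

Answer: 3

Derivation:
Old median = 7
After inserting x = 38: new sorted = [-15, -11, 3, 4, 10, 16, 27, 33, 38]
New median = 10
Delta = 10 - 7 = 3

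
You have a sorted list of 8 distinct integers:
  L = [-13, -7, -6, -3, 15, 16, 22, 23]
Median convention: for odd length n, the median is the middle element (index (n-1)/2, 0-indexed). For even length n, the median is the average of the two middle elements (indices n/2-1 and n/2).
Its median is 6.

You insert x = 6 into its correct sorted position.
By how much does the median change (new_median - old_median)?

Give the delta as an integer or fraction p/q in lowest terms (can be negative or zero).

Answer: 0

Derivation:
Old median = 6
After inserting x = 6: new sorted = [-13, -7, -6, -3, 6, 15, 16, 22, 23]
New median = 6
Delta = 6 - 6 = 0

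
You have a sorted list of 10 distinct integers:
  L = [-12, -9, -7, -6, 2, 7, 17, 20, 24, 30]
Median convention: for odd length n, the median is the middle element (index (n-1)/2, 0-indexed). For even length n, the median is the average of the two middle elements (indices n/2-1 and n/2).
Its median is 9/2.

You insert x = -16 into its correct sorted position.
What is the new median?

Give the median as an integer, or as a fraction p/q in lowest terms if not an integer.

Old list (sorted, length 10): [-12, -9, -7, -6, 2, 7, 17, 20, 24, 30]
Old median = 9/2
Insert x = -16
Old length even (10). Middle pair: indices 4,5 = 2,7.
New length odd (11). New median = single middle element.
x = -16: 0 elements are < x, 10 elements are > x.
New sorted list: [-16, -12, -9, -7, -6, 2, 7, 17, 20, 24, 30]
New median = 2

Answer: 2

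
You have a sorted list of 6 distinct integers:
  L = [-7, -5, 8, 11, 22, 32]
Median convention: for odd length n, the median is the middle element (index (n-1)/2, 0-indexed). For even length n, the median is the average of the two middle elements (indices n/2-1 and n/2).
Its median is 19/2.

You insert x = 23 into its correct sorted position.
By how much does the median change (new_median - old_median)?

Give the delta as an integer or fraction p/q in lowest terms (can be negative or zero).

Answer: 3/2

Derivation:
Old median = 19/2
After inserting x = 23: new sorted = [-7, -5, 8, 11, 22, 23, 32]
New median = 11
Delta = 11 - 19/2 = 3/2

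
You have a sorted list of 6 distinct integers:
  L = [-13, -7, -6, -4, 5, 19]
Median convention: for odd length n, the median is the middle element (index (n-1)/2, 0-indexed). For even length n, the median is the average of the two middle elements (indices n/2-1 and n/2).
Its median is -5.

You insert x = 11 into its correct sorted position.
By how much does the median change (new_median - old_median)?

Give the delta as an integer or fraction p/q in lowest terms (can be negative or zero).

Old median = -5
After inserting x = 11: new sorted = [-13, -7, -6, -4, 5, 11, 19]
New median = -4
Delta = -4 - -5 = 1

Answer: 1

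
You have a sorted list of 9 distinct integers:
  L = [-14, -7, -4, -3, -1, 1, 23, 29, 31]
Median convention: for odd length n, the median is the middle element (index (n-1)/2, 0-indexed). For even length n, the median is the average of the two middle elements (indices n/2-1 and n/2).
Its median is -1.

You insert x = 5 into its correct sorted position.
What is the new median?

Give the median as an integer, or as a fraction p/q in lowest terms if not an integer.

Answer: 0

Derivation:
Old list (sorted, length 9): [-14, -7, -4, -3, -1, 1, 23, 29, 31]
Old median = -1
Insert x = 5
Old length odd (9). Middle was index 4 = -1.
New length even (10). New median = avg of two middle elements.
x = 5: 6 elements are < x, 3 elements are > x.
New sorted list: [-14, -7, -4, -3, -1, 1, 5, 23, 29, 31]
New median = 0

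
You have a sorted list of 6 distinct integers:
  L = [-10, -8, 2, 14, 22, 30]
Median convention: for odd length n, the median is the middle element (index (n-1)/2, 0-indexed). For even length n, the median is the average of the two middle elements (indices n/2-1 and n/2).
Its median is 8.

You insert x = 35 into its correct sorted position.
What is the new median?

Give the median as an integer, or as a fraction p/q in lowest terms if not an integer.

Answer: 14

Derivation:
Old list (sorted, length 6): [-10, -8, 2, 14, 22, 30]
Old median = 8
Insert x = 35
Old length even (6). Middle pair: indices 2,3 = 2,14.
New length odd (7). New median = single middle element.
x = 35: 6 elements are < x, 0 elements are > x.
New sorted list: [-10, -8, 2, 14, 22, 30, 35]
New median = 14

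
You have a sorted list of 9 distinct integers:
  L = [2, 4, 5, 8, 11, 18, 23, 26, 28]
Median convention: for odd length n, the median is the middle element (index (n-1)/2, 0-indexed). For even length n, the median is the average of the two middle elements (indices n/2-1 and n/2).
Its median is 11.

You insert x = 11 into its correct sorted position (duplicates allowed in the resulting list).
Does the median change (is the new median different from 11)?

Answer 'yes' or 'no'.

Old median = 11
Insert x = 11
New median = 11
Changed? no

Answer: no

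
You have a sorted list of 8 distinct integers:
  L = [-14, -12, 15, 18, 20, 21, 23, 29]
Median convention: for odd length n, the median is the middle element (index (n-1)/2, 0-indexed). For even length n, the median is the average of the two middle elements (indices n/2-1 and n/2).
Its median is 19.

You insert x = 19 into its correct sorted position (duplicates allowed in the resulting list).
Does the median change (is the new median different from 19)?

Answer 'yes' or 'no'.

Old median = 19
Insert x = 19
New median = 19
Changed? no

Answer: no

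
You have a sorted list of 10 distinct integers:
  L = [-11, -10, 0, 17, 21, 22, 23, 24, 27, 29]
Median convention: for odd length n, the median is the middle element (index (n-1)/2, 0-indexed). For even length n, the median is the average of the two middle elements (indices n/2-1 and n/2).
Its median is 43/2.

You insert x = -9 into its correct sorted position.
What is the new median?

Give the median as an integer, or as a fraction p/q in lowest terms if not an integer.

Answer: 21

Derivation:
Old list (sorted, length 10): [-11, -10, 0, 17, 21, 22, 23, 24, 27, 29]
Old median = 43/2
Insert x = -9
Old length even (10). Middle pair: indices 4,5 = 21,22.
New length odd (11). New median = single middle element.
x = -9: 2 elements are < x, 8 elements are > x.
New sorted list: [-11, -10, -9, 0, 17, 21, 22, 23, 24, 27, 29]
New median = 21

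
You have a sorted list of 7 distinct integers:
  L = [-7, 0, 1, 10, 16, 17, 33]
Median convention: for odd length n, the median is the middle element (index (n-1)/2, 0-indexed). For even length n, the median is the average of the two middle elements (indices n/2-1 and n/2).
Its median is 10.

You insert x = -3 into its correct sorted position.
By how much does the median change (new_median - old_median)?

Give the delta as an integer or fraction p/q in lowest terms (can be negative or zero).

Old median = 10
After inserting x = -3: new sorted = [-7, -3, 0, 1, 10, 16, 17, 33]
New median = 11/2
Delta = 11/2 - 10 = -9/2

Answer: -9/2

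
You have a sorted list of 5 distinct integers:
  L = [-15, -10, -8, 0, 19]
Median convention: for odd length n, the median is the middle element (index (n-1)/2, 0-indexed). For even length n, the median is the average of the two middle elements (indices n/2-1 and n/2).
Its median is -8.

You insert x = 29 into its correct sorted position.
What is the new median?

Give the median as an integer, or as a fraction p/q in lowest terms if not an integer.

Old list (sorted, length 5): [-15, -10, -8, 0, 19]
Old median = -8
Insert x = 29
Old length odd (5). Middle was index 2 = -8.
New length even (6). New median = avg of two middle elements.
x = 29: 5 elements are < x, 0 elements are > x.
New sorted list: [-15, -10, -8, 0, 19, 29]
New median = -4

Answer: -4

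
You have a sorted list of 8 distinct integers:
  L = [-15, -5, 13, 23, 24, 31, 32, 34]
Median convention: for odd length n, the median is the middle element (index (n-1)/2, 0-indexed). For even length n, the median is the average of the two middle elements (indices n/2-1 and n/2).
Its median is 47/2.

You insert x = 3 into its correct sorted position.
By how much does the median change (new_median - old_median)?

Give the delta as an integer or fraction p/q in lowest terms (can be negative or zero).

Answer: -1/2

Derivation:
Old median = 47/2
After inserting x = 3: new sorted = [-15, -5, 3, 13, 23, 24, 31, 32, 34]
New median = 23
Delta = 23 - 47/2 = -1/2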